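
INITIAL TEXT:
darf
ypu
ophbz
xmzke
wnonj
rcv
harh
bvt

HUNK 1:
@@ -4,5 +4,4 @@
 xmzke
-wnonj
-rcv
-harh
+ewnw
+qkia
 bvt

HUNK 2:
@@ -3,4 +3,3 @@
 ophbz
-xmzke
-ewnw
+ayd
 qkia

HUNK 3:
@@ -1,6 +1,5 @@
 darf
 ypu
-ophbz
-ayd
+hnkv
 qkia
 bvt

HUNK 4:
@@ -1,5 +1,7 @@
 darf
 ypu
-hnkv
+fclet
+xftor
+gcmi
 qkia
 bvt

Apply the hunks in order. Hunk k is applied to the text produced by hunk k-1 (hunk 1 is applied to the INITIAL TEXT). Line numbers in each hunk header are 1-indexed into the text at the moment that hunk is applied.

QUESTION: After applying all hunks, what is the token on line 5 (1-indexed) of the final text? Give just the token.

Hunk 1: at line 4 remove [wnonj,rcv,harh] add [ewnw,qkia] -> 7 lines: darf ypu ophbz xmzke ewnw qkia bvt
Hunk 2: at line 3 remove [xmzke,ewnw] add [ayd] -> 6 lines: darf ypu ophbz ayd qkia bvt
Hunk 3: at line 1 remove [ophbz,ayd] add [hnkv] -> 5 lines: darf ypu hnkv qkia bvt
Hunk 4: at line 1 remove [hnkv] add [fclet,xftor,gcmi] -> 7 lines: darf ypu fclet xftor gcmi qkia bvt
Final line 5: gcmi

Answer: gcmi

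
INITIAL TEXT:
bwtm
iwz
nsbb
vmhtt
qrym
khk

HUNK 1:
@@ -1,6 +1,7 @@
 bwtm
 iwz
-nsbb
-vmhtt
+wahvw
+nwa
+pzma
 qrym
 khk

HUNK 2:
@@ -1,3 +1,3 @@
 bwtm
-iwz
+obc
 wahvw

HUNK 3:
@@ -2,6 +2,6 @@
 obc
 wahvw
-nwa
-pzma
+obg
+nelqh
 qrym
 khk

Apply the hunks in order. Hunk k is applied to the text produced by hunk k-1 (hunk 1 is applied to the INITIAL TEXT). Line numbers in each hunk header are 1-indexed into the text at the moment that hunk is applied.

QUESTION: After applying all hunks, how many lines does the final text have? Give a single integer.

Answer: 7

Derivation:
Hunk 1: at line 1 remove [nsbb,vmhtt] add [wahvw,nwa,pzma] -> 7 lines: bwtm iwz wahvw nwa pzma qrym khk
Hunk 2: at line 1 remove [iwz] add [obc] -> 7 lines: bwtm obc wahvw nwa pzma qrym khk
Hunk 3: at line 2 remove [nwa,pzma] add [obg,nelqh] -> 7 lines: bwtm obc wahvw obg nelqh qrym khk
Final line count: 7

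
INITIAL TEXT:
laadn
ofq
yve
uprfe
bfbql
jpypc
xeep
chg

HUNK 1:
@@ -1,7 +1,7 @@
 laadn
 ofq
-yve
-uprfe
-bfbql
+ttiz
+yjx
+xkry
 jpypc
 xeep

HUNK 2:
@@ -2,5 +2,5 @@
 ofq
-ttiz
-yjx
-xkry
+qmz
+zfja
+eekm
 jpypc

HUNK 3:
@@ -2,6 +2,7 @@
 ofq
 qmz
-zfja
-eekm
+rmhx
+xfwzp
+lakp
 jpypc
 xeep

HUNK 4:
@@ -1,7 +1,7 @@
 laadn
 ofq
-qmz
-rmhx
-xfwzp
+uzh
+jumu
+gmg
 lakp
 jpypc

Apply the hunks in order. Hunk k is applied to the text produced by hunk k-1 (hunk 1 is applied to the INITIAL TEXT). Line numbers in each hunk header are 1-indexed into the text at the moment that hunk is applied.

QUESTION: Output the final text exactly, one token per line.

Answer: laadn
ofq
uzh
jumu
gmg
lakp
jpypc
xeep
chg

Derivation:
Hunk 1: at line 1 remove [yve,uprfe,bfbql] add [ttiz,yjx,xkry] -> 8 lines: laadn ofq ttiz yjx xkry jpypc xeep chg
Hunk 2: at line 2 remove [ttiz,yjx,xkry] add [qmz,zfja,eekm] -> 8 lines: laadn ofq qmz zfja eekm jpypc xeep chg
Hunk 3: at line 2 remove [zfja,eekm] add [rmhx,xfwzp,lakp] -> 9 lines: laadn ofq qmz rmhx xfwzp lakp jpypc xeep chg
Hunk 4: at line 1 remove [qmz,rmhx,xfwzp] add [uzh,jumu,gmg] -> 9 lines: laadn ofq uzh jumu gmg lakp jpypc xeep chg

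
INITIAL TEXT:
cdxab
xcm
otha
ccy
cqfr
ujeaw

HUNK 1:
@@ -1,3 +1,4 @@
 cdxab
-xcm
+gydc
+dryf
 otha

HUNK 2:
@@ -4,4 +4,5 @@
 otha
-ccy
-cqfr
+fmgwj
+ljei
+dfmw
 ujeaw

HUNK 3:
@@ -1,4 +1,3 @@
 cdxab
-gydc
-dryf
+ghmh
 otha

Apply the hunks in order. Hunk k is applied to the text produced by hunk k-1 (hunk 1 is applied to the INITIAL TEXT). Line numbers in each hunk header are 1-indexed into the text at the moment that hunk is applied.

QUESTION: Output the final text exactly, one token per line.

Answer: cdxab
ghmh
otha
fmgwj
ljei
dfmw
ujeaw

Derivation:
Hunk 1: at line 1 remove [xcm] add [gydc,dryf] -> 7 lines: cdxab gydc dryf otha ccy cqfr ujeaw
Hunk 2: at line 4 remove [ccy,cqfr] add [fmgwj,ljei,dfmw] -> 8 lines: cdxab gydc dryf otha fmgwj ljei dfmw ujeaw
Hunk 3: at line 1 remove [gydc,dryf] add [ghmh] -> 7 lines: cdxab ghmh otha fmgwj ljei dfmw ujeaw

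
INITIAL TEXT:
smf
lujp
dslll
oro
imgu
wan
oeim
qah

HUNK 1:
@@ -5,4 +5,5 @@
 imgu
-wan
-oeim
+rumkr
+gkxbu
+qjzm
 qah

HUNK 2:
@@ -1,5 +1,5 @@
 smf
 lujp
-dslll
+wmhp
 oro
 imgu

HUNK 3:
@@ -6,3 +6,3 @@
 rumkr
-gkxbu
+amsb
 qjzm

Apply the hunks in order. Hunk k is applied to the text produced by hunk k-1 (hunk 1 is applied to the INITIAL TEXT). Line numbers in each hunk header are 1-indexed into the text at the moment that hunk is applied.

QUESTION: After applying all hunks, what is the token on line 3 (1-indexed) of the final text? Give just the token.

Answer: wmhp

Derivation:
Hunk 1: at line 5 remove [wan,oeim] add [rumkr,gkxbu,qjzm] -> 9 lines: smf lujp dslll oro imgu rumkr gkxbu qjzm qah
Hunk 2: at line 1 remove [dslll] add [wmhp] -> 9 lines: smf lujp wmhp oro imgu rumkr gkxbu qjzm qah
Hunk 3: at line 6 remove [gkxbu] add [amsb] -> 9 lines: smf lujp wmhp oro imgu rumkr amsb qjzm qah
Final line 3: wmhp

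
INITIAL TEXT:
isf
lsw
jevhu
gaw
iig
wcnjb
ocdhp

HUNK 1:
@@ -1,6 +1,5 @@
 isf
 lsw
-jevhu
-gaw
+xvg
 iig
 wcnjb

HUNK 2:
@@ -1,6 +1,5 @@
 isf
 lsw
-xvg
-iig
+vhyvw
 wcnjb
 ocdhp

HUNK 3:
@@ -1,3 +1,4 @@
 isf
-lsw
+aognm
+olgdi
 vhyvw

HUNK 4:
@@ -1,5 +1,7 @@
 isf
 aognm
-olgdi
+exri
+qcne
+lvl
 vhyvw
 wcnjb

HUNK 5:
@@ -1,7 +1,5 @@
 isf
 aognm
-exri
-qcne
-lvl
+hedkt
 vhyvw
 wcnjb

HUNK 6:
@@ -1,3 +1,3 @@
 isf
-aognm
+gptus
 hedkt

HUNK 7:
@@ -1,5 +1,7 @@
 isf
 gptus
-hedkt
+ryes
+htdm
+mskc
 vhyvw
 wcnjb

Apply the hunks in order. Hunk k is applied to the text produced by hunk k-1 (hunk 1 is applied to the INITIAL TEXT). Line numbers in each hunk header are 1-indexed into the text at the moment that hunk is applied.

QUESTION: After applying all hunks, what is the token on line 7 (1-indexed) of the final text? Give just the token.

Answer: wcnjb

Derivation:
Hunk 1: at line 1 remove [jevhu,gaw] add [xvg] -> 6 lines: isf lsw xvg iig wcnjb ocdhp
Hunk 2: at line 1 remove [xvg,iig] add [vhyvw] -> 5 lines: isf lsw vhyvw wcnjb ocdhp
Hunk 3: at line 1 remove [lsw] add [aognm,olgdi] -> 6 lines: isf aognm olgdi vhyvw wcnjb ocdhp
Hunk 4: at line 1 remove [olgdi] add [exri,qcne,lvl] -> 8 lines: isf aognm exri qcne lvl vhyvw wcnjb ocdhp
Hunk 5: at line 1 remove [exri,qcne,lvl] add [hedkt] -> 6 lines: isf aognm hedkt vhyvw wcnjb ocdhp
Hunk 6: at line 1 remove [aognm] add [gptus] -> 6 lines: isf gptus hedkt vhyvw wcnjb ocdhp
Hunk 7: at line 1 remove [hedkt] add [ryes,htdm,mskc] -> 8 lines: isf gptus ryes htdm mskc vhyvw wcnjb ocdhp
Final line 7: wcnjb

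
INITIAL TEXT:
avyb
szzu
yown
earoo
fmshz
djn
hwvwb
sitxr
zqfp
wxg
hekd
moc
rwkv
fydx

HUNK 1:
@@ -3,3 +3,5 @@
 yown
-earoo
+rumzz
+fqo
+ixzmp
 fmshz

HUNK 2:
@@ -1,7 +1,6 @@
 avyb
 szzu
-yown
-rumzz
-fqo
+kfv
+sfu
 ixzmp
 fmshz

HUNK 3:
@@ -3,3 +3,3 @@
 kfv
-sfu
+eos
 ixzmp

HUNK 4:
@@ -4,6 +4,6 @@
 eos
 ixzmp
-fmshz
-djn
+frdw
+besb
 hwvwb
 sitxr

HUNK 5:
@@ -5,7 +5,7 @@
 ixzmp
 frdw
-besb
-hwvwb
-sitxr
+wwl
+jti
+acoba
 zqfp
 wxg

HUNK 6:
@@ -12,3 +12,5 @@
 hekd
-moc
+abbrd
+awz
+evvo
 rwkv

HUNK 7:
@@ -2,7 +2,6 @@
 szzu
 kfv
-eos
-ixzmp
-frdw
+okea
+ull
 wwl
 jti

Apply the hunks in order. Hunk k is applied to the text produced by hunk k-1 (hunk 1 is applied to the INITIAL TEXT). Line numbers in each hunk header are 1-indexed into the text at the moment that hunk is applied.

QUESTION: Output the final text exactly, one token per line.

Answer: avyb
szzu
kfv
okea
ull
wwl
jti
acoba
zqfp
wxg
hekd
abbrd
awz
evvo
rwkv
fydx

Derivation:
Hunk 1: at line 3 remove [earoo] add [rumzz,fqo,ixzmp] -> 16 lines: avyb szzu yown rumzz fqo ixzmp fmshz djn hwvwb sitxr zqfp wxg hekd moc rwkv fydx
Hunk 2: at line 1 remove [yown,rumzz,fqo] add [kfv,sfu] -> 15 lines: avyb szzu kfv sfu ixzmp fmshz djn hwvwb sitxr zqfp wxg hekd moc rwkv fydx
Hunk 3: at line 3 remove [sfu] add [eos] -> 15 lines: avyb szzu kfv eos ixzmp fmshz djn hwvwb sitxr zqfp wxg hekd moc rwkv fydx
Hunk 4: at line 4 remove [fmshz,djn] add [frdw,besb] -> 15 lines: avyb szzu kfv eos ixzmp frdw besb hwvwb sitxr zqfp wxg hekd moc rwkv fydx
Hunk 5: at line 5 remove [besb,hwvwb,sitxr] add [wwl,jti,acoba] -> 15 lines: avyb szzu kfv eos ixzmp frdw wwl jti acoba zqfp wxg hekd moc rwkv fydx
Hunk 6: at line 12 remove [moc] add [abbrd,awz,evvo] -> 17 lines: avyb szzu kfv eos ixzmp frdw wwl jti acoba zqfp wxg hekd abbrd awz evvo rwkv fydx
Hunk 7: at line 2 remove [eos,ixzmp,frdw] add [okea,ull] -> 16 lines: avyb szzu kfv okea ull wwl jti acoba zqfp wxg hekd abbrd awz evvo rwkv fydx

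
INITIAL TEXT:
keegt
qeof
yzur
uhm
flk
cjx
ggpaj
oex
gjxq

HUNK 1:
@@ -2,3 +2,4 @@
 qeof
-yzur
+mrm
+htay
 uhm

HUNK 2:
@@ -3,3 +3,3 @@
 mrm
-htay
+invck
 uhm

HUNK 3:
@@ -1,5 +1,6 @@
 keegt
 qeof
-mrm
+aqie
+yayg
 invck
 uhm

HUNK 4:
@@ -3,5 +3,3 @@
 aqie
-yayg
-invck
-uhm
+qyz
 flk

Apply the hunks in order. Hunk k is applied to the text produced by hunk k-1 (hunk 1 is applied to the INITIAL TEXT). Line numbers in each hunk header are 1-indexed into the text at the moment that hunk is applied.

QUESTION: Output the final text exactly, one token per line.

Answer: keegt
qeof
aqie
qyz
flk
cjx
ggpaj
oex
gjxq

Derivation:
Hunk 1: at line 2 remove [yzur] add [mrm,htay] -> 10 lines: keegt qeof mrm htay uhm flk cjx ggpaj oex gjxq
Hunk 2: at line 3 remove [htay] add [invck] -> 10 lines: keegt qeof mrm invck uhm flk cjx ggpaj oex gjxq
Hunk 3: at line 1 remove [mrm] add [aqie,yayg] -> 11 lines: keegt qeof aqie yayg invck uhm flk cjx ggpaj oex gjxq
Hunk 4: at line 3 remove [yayg,invck,uhm] add [qyz] -> 9 lines: keegt qeof aqie qyz flk cjx ggpaj oex gjxq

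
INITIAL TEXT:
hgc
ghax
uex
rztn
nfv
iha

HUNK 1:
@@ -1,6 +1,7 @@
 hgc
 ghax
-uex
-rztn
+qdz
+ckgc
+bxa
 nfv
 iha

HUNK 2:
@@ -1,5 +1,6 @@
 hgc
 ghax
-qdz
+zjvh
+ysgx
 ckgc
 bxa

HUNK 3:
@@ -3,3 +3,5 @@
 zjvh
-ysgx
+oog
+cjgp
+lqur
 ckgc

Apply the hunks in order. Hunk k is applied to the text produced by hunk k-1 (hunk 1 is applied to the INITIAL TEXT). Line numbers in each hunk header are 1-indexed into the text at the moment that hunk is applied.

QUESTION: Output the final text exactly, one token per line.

Hunk 1: at line 1 remove [uex,rztn] add [qdz,ckgc,bxa] -> 7 lines: hgc ghax qdz ckgc bxa nfv iha
Hunk 2: at line 1 remove [qdz] add [zjvh,ysgx] -> 8 lines: hgc ghax zjvh ysgx ckgc bxa nfv iha
Hunk 3: at line 3 remove [ysgx] add [oog,cjgp,lqur] -> 10 lines: hgc ghax zjvh oog cjgp lqur ckgc bxa nfv iha

Answer: hgc
ghax
zjvh
oog
cjgp
lqur
ckgc
bxa
nfv
iha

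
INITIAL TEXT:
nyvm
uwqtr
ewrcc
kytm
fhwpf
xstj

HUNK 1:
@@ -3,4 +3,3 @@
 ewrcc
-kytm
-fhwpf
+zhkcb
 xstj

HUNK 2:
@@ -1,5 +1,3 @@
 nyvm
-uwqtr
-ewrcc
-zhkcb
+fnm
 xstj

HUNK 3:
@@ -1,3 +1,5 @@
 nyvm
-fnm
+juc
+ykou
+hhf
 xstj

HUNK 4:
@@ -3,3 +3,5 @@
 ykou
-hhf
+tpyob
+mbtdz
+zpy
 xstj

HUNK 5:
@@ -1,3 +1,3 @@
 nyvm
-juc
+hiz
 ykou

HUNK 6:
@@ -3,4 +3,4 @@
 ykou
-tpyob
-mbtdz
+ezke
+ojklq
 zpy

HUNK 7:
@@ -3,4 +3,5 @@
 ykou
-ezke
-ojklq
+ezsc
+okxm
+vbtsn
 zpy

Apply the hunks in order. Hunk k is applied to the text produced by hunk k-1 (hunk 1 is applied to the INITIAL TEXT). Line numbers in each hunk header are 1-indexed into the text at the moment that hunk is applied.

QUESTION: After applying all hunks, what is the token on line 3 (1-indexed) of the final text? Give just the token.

Answer: ykou

Derivation:
Hunk 1: at line 3 remove [kytm,fhwpf] add [zhkcb] -> 5 lines: nyvm uwqtr ewrcc zhkcb xstj
Hunk 2: at line 1 remove [uwqtr,ewrcc,zhkcb] add [fnm] -> 3 lines: nyvm fnm xstj
Hunk 3: at line 1 remove [fnm] add [juc,ykou,hhf] -> 5 lines: nyvm juc ykou hhf xstj
Hunk 4: at line 3 remove [hhf] add [tpyob,mbtdz,zpy] -> 7 lines: nyvm juc ykou tpyob mbtdz zpy xstj
Hunk 5: at line 1 remove [juc] add [hiz] -> 7 lines: nyvm hiz ykou tpyob mbtdz zpy xstj
Hunk 6: at line 3 remove [tpyob,mbtdz] add [ezke,ojklq] -> 7 lines: nyvm hiz ykou ezke ojklq zpy xstj
Hunk 7: at line 3 remove [ezke,ojklq] add [ezsc,okxm,vbtsn] -> 8 lines: nyvm hiz ykou ezsc okxm vbtsn zpy xstj
Final line 3: ykou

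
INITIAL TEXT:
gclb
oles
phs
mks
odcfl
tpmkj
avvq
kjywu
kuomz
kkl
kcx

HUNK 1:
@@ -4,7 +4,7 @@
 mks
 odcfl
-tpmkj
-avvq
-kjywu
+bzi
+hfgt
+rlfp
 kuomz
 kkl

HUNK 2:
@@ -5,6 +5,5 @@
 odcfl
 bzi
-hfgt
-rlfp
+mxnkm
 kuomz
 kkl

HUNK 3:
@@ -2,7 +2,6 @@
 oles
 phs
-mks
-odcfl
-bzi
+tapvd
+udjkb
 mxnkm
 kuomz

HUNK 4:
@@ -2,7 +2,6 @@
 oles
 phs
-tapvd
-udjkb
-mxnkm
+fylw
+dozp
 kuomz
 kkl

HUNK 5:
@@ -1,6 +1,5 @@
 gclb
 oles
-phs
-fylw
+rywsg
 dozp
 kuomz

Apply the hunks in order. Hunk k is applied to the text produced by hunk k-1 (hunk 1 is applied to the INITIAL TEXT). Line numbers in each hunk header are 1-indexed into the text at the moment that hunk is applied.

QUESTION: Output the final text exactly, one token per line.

Answer: gclb
oles
rywsg
dozp
kuomz
kkl
kcx

Derivation:
Hunk 1: at line 4 remove [tpmkj,avvq,kjywu] add [bzi,hfgt,rlfp] -> 11 lines: gclb oles phs mks odcfl bzi hfgt rlfp kuomz kkl kcx
Hunk 2: at line 5 remove [hfgt,rlfp] add [mxnkm] -> 10 lines: gclb oles phs mks odcfl bzi mxnkm kuomz kkl kcx
Hunk 3: at line 2 remove [mks,odcfl,bzi] add [tapvd,udjkb] -> 9 lines: gclb oles phs tapvd udjkb mxnkm kuomz kkl kcx
Hunk 4: at line 2 remove [tapvd,udjkb,mxnkm] add [fylw,dozp] -> 8 lines: gclb oles phs fylw dozp kuomz kkl kcx
Hunk 5: at line 1 remove [phs,fylw] add [rywsg] -> 7 lines: gclb oles rywsg dozp kuomz kkl kcx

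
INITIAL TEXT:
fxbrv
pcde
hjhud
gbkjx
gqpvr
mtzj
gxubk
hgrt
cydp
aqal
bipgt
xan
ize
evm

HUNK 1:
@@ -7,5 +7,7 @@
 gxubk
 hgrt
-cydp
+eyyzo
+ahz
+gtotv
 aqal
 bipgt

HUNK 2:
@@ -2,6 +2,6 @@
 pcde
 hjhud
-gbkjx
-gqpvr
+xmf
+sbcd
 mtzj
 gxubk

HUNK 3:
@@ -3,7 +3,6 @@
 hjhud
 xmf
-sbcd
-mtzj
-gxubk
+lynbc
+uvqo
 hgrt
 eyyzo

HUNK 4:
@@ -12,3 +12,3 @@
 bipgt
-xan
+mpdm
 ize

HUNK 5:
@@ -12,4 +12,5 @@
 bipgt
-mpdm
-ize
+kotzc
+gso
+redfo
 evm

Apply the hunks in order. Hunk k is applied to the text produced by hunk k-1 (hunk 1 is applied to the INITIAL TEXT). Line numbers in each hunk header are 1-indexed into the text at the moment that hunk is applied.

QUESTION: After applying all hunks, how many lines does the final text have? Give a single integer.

Hunk 1: at line 7 remove [cydp] add [eyyzo,ahz,gtotv] -> 16 lines: fxbrv pcde hjhud gbkjx gqpvr mtzj gxubk hgrt eyyzo ahz gtotv aqal bipgt xan ize evm
Hunk 2: at line 2 remove [gbkjx,gqpvr] add [xmf,sbcd] -> 16 lines: fxbrv pcde hjhud xmf sbcd mtzj gxubk hgrt eyyzo ahz gtotv aqal bipgt xan ize evm
Hunk 3: at line 3 remove [sbcd,mtzj,gxubk] add [lynbc,uvqo] -> 15 lines: fxbrv pcde hjhud xmf lynbc uvqo hgrt eyyzo ahz gtotv aqal bipgt xan ize evm
Hunk 4: at line 12 remove [xan] add [mpdm] -> 15 lines: fxbrv pcde hjhud xmf lynbc uvqo hgrt eyyzo ahz gtotv aqal bipgt mpdm ize evm
Hunk 5: at line 12 remove [mpdm,ize] add [kotzc,gso,redfo] -> 16 lines: fxbrv pcde hjhud xmf lynbc uvqo hgrt eyyzo ahz gtotv aqal bipgt kotzc gso redfo evm
Final line count: 16

Answer: 16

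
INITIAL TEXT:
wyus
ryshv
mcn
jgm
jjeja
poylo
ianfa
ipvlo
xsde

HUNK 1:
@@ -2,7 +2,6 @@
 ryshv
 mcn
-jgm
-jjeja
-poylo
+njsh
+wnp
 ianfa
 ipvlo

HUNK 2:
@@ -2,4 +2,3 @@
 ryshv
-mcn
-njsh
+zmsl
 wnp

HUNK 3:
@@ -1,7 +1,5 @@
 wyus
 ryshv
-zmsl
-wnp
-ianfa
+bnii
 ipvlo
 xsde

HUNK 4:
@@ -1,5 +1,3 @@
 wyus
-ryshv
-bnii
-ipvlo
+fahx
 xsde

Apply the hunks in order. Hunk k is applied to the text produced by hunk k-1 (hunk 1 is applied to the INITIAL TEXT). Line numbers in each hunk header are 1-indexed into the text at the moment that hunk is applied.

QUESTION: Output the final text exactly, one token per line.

Hunk 1: at line 2 remove [jgm,jjeja,poylo] add [njsh,wnp] -> 8 lines: wyus ryshv mcn njsh wnp ianfa ipvlo xsde
Hunk 2: at line 2 remove [mcn,njsh] add [zmsl] -> 7 lines: wyus ryshv zmsl wnp ianfa ipvlo xsde
Hunk 3: at line 1 remove [zmsl,wnp,ianfa] add [bnii] -> 5 lines: wyus ryshv bnii ipvlo xsde
Hunk 4: at line 1 remove [ryshv,bnii,ipvlo] add [fahx] -> 3 lines: wyus fahx xsde

Answer: wyus
fahx
xsde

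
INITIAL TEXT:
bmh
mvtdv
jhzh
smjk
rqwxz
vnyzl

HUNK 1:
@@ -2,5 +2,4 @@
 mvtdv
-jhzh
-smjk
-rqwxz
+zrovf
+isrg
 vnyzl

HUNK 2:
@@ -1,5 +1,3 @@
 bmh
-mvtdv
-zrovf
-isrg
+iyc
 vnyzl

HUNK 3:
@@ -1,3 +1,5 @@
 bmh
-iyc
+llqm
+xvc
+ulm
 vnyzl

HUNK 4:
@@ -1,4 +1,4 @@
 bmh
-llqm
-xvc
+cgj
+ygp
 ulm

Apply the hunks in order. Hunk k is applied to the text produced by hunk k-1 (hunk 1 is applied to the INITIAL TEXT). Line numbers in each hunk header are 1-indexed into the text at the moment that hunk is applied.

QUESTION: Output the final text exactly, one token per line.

Answer: bmh
cgj
ygp
ulm
vnyzl

Derivation:
Hunk 1: at line 2 remove [jhzh,smjk,rqwxz] add [zrovf,isrg] -> 5 lines: bmh mvtdv zrovf isrg vnyzl
Hunk 2: at line 1 remove [mvtdv,zrovf,isrg] add [iyc] -> 3 lines: bmh iyc vnyzl
Hunk 3: at line 1 remove [iyc] add [llqm,xvc,ulm] -> 5 lines: bmh llqm xvc ulm vnyzl
Hunk 4: at line 1 remove [llqm,xvc] add [cgj,ygp] -> 5 lines: bmh cgj ygp ulm vnyzl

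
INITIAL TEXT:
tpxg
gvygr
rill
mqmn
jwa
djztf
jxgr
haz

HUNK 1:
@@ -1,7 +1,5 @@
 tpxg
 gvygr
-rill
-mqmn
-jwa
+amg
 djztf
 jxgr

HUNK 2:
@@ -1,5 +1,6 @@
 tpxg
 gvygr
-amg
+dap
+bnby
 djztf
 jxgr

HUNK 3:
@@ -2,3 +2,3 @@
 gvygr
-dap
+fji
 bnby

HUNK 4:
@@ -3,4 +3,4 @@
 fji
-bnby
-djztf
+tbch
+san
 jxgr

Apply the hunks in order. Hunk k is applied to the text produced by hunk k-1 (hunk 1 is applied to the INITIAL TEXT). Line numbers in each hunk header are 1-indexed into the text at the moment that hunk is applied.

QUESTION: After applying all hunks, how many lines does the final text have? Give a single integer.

Answer: 7

Derivation:
Hunk 1: at line 1 remove [rill,mqmn,jwa] add [amg] -> 6 lines: tpxg gvygr amg djztf jxgr haz
Hunk 2: at line 1 remove [amg] add [dap,bnby] -> 7 lines: tpxg gvygr dap bnby djztf jxgr haz
Hunk 3: at line 2 remove [dap] add [fji] -> 7 lines: tpxg gvygr fji bnby djztf jxgr haz
Hunk 4: at line 3 remove [bnby,djztf] add [tbch,san] -> 7 lines: tpxg gvygr fji tbch san jxgr haz
Final line count: 7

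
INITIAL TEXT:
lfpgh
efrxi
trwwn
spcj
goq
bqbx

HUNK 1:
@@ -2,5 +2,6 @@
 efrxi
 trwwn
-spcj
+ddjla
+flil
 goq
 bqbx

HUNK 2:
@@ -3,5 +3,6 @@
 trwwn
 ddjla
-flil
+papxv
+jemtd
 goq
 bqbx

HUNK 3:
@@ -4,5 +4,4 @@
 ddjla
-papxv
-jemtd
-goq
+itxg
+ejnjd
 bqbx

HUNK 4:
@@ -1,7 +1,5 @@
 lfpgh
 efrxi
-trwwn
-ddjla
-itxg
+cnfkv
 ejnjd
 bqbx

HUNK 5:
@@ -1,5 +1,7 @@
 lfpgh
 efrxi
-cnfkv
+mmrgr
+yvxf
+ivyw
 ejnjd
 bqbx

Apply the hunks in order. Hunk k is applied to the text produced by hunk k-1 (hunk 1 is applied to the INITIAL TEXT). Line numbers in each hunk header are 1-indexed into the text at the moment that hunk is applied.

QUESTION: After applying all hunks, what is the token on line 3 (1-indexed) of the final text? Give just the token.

Answer: mmrgr

Derivation:
Hunk 1: at line 2 remove [spcj] add [ddjla,flil] -> 7 lines: lfpgh efrxi trwwn ddjla flil goq bqbx
Hunk 2: at line 3 remove [flil] add [papxv,jemtd] -> 8 lines: lfpgh efrxi trwwn ddjla papxv jemtd goq bqbx
Hunk 3: at line 4 remove [papxv,jemtd,goq] add [itxg,ejnjd] -> 7 lines: lfpgh efrxi trwwn ddjla itxg ejnjd bqbx
Hunk 4: at line 1 remove [trwwn,ddjla,itxg] add [cnfkv] -> 5 lines: lfpgh efrxi cnfkv ejnjd bqbx
Hunk 5: at line 1 remove [cnfkv] add [mmrgr,yvxf,ivyw] -> 7 lines: lfpgh efrxi mmrgr yvxf ivyw ejnjd bqbx
Final line 3: mmrgr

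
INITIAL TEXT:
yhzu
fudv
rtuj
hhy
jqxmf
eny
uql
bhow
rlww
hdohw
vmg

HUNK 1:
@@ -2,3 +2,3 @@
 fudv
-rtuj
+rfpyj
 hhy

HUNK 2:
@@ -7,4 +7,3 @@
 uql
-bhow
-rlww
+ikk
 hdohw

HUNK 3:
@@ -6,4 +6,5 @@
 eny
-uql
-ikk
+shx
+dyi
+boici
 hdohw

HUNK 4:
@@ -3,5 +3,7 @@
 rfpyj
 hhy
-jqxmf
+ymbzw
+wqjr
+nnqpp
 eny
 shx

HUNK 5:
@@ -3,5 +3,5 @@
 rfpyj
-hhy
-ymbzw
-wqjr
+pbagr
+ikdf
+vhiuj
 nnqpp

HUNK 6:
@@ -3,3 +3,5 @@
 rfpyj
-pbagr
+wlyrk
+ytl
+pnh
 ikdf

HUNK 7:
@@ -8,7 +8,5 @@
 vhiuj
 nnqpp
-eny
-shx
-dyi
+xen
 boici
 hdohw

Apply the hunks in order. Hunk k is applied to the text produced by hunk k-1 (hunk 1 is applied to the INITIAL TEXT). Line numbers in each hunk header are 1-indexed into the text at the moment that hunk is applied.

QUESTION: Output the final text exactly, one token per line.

Hunk 1: at line 2 remove [rtuj] add [rfpyj] -> 11 lines: yhzu fudv rfpyj hhy jqxmf eny uql bhow rlww hdohw vmg
Hunk 2: at line 7 remove [bhow,rlww] add [ikk] -> 10 lines: yhzu fudv rfpyj hhy jqxmf eny uql ikk hdohw vmg
Hunk 3: at line 6 remove [uql,ikk] add [shx,dyi,boici] -> 11 lines: yhzu fudv rfpyj hhy jqxmf eny shx dyi boici hdohw vmg
Hunk 4: at line 3 remove [jqxmf] add [ymbzw,wqjr,nnqpp] -> 13 lines: yhzu fudv rfpyj hhy ymbzw wqjr nnqpp eny shx dyi boici hdohw vmg
Hunk 5: at line 3 remove [hhy,ymbzw,wqjr] add [pbagr,ikdf,vhiuj] -> 13 lines: yhzu fudv rfpyj pbagr ikdf vhiuj nnqpp eny shx dyi boici hdohw vmg
Hunk 6: at line 3 remove [pbagr] add [wlyrk,ytl,pnh] -> 15 lines: yhzu fudv rfpyj wlyrk ytl pnh ikdf vhiuj nnqpp eny shx dyi boici hdohw vmg
Hunk 7: at line 8 remove [eny,shx,dyi] add [xen] -> 13 lines: yhzu fudv rfpyj wlyrk ytl pnh ikdf vhiuj nnqpp xen boici hdohw vmg

Answer: yhzu
fudv
rfpyj
wlyrk
ytl
pnh
ikdf
vhiuj
nnqpp
xen
boici
hdohw
vmg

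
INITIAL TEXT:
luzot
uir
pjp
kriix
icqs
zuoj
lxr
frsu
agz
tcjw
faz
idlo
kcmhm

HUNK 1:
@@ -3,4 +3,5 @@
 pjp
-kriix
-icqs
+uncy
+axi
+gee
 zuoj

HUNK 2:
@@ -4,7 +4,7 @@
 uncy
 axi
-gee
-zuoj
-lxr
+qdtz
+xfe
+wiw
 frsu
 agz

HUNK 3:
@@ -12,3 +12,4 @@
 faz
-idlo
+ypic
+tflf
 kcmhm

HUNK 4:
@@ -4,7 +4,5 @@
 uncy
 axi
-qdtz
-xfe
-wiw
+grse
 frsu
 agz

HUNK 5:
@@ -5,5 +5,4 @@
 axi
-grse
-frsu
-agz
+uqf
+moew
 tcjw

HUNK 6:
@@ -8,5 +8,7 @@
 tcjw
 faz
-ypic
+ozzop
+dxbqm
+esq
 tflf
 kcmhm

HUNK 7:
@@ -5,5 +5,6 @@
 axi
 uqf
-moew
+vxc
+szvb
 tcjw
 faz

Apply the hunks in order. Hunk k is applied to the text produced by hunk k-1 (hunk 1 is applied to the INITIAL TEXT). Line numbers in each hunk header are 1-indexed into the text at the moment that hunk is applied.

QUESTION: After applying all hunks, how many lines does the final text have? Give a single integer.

Hunk 1: at line 3 remove [kriix,icqs] add [uncy,axi,gee] -> 14 lines: luzot uir pjp uncy axi gee zuoj lxr frsu agz tcjw faz idlo kcmhm
Hunk 2: at line 4 remove [gee,zuoj,lxr] add [qdtz,xfe,wiw] -> 14 lines: luzot uir pjp uncy axi qdtz xfe wiw frsu agz tcjw faz idlo kcmhm
Hunk 3: at line 12 remove [idlo] add [ypic,tflf] -> 15 lines: luzot uir pjp uncy axi qdtz xfe wiw frsu agz tcjw faz ypic tflf kcmhm
Hunk 4: at line 4 remove [qdtz,xfe,wiw] add [grse] -> 13 lines: luzot uir pjp uncy axi grse frsu agz tcjw faz ypic tflf kcmhm
Hunk 5: at line 5 remove [grse,frsu,agz] add [uqf,moew] -> 12 lines: luzot uir pjp uncy axi uqf moew tcjw faz ypic tflf kcmhm
Hunk 6: at line 8 remove [ypic] add [ozzop,dxbqm,esq] -> 14 lines: luzot uir pjp uncy axi uqf moew tcjw faz ozzop dxbqm esq tflf kcmhm
Hunk 7: at line 5 remove [moew] add [vxc,szvb] -> 15 lines: luzot uir pjp uncy axi uqf vxc szvb tcjw faz ozzop dxbqm esq tflf kcmhm
Final line count: 15

Answer: 15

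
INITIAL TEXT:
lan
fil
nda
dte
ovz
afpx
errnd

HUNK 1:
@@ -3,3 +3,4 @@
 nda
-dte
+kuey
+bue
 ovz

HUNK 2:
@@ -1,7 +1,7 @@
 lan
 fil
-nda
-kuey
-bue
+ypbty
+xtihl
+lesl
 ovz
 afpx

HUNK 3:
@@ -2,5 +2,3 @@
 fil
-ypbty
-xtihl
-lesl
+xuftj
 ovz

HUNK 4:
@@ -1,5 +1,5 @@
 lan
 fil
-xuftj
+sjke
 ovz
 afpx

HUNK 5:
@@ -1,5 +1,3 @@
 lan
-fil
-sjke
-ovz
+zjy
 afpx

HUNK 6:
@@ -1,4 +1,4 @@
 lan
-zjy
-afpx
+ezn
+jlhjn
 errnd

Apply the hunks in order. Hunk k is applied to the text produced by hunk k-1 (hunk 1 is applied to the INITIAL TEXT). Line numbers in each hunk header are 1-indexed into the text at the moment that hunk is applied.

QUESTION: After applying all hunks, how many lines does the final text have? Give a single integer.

Hunk 1: at line 3 remove [dte] add [kuey,bue] -> 8 lines: lan fil nda kuey bue ovz afpx errnd
Hunk 2: at line 1 remove [nda,kuey,bue] add [ypbty,xtihl,lesl] -> 8 lines: lan fil ypbty xtihl lesl ovz afpx errnd
Hunk 3: at line 2 remove [ypbty,xtihl,lesl] add [xuftj] -> 6 lines: lan fil xuftj ovz afpx errnd
Hunk 4: at line 1 remove [xuftj] add [sjke] -> 6 lines: lan fil sjke ovz afpx errnd
Hunk 5: at line 1 remove [fil,sjke,ovz] add [zjy] -> 4 lines: lan zjy afpx errnd
Hunk 6: at line 1 remove [zjy,afpx] add [ezn,jlhjn] -> 4 lines: lan ezn jlhjn errnd
Final line count: 4

Answer: 4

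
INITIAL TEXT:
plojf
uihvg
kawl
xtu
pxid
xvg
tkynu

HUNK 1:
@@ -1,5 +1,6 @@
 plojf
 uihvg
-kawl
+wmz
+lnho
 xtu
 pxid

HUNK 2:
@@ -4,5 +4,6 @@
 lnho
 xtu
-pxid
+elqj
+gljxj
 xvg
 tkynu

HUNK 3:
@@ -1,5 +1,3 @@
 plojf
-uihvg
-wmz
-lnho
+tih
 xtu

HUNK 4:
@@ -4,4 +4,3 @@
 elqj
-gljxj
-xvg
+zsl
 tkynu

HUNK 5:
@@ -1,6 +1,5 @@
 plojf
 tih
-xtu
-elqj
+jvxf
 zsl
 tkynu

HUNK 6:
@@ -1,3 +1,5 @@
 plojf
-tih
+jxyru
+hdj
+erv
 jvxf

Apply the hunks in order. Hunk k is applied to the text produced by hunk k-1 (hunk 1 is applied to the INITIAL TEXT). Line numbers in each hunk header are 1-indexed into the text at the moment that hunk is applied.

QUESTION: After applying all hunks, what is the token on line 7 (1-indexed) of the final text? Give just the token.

Hunk 1: at line 1 remove [kawl] add [wmz,lnho] -> 8 lines: plojf uihvg wmz lnho xtu pxid xvg tkynu
Hunk 2: at line 4 remove [pxid] add [elqj,gljxj] -> 9 lines: plojf uihvg wmz lnho xtu elqj gljxj xvg tkynu
Hunk 3: at line 1 remove [uihvg,wmz,lnho] add [tih] -> 7 lines: plojf tih xtu elqj gljxj xvg tkynu
Hunk 4: at line 4 remove [gljxj,xvg] add [zsl] -> 6 lines: plojf tih xtu elqj zsl tkynu
Hunk 5: at line 1 remove [xtu,elqj] add [jvxf] -> 5 lines: plojf tih jvxf zsl tkynu
Hunk 6: at line 1 remove [tih] add [jxyru,hdj,erv] -> 7 lines: plojf jxyru hdj erv jvxf zsl tkynu
Final line 7: tkynu

Answer: tkynu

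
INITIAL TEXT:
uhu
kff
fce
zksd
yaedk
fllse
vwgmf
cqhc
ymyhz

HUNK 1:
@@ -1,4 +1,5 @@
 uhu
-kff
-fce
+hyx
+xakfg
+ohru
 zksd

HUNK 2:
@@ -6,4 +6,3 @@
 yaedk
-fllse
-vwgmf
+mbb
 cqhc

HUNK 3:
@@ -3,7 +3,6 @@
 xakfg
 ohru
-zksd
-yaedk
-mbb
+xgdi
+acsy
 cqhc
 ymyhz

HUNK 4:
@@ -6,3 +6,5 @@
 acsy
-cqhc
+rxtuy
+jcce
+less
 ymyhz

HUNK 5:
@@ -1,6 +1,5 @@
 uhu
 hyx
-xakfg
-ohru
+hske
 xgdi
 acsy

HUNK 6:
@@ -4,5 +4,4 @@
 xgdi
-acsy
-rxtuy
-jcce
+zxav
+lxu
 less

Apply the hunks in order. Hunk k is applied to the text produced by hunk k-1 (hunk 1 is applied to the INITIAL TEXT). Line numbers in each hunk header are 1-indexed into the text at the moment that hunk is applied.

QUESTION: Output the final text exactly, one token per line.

Answer: uhu
hyx
hske
xgdi
zxav
lxu
less
ymyhz

Derivation:
Hunk 1: at line 1 remove [kff,fce] add [hyx,xakfg,ohru] -> 10 lines: uhu hyx xakfg ohru zksd yaedk fllse vwgmf cqhc ymyhz
Hunk 2: at line 6 remove [fllse,vwgmf] add [mbb] -> 9 lines: uhu hyx xakfg ohru zksd yaedk mbb cqhc ymyhz
Hunk 3: at line 3 remove [zksd,yaedk,mbb] add [xgdi,acsy] -> 8 lines: uhu hyx xakfg ohru xgdi acsy cqhc ymyhz
Hunk 4: at line 6 remove [cqhc] add [rxtuy,jcce,less] -> 10 lines: uhu hyx xakfg ohru xgdi acsy rxtuy jcce less ymyhz
Hunk 5: at line 1 remove [xakfg,ohru] add [hske] -> 9 lines: uhu hyx hske xgdi acsy rxtuy jcce less ymyhz
Hunk 6: at line 4 remove [acsy,rxtuy,jcce] add [zxav,lxu] -> 8 lines: uhu hyx hske xgdi zxav lxu less ymyhz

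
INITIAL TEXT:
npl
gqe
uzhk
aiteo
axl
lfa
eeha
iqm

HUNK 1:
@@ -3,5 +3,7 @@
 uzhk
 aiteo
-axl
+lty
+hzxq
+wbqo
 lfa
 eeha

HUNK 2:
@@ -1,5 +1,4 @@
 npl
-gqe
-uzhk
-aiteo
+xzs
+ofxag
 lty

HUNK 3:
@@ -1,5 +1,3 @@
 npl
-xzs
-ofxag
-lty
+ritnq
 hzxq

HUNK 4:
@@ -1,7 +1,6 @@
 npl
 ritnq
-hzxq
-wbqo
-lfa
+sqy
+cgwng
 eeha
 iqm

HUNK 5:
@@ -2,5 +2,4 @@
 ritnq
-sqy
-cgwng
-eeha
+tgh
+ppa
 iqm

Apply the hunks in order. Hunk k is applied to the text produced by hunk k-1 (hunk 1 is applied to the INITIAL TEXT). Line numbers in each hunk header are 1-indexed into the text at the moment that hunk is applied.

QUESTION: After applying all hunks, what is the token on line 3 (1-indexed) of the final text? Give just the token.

Answer: tgh

Derivation:
Hunk 1: at line 3 remove [axl] add [lty,hzxq,wbqo] -> 10 lines: npl gqe uzhk aiteo lty hzxq wbqo lfa eeha iqm
Hunk 2: at line 1 remove [gqe,uzhk,aiteo] add [xzs,ofxag] -> 9 lines: npl xzs ofxag lty hzxq wbqo lfa eeha iqm
Hunk 3: at line 1 remove [xzs,ofxag,lty] add [ritnq] -> 7 lines: npl ritnq hzxq wbqo lfa eeha iqm
Hunk 4: at line 1 remove [hzxq,wbqo,lfa] add [sqy,cgwng] -> 6 lines: npl ritnq sqy cgwng eeha iqm
Hunk 5: at line 2 remove [sqy,cgwng,eeha] add [tgh,ppa] -> 5 lines: npl ritnq tgh ppa iqm
Final line 3: tgh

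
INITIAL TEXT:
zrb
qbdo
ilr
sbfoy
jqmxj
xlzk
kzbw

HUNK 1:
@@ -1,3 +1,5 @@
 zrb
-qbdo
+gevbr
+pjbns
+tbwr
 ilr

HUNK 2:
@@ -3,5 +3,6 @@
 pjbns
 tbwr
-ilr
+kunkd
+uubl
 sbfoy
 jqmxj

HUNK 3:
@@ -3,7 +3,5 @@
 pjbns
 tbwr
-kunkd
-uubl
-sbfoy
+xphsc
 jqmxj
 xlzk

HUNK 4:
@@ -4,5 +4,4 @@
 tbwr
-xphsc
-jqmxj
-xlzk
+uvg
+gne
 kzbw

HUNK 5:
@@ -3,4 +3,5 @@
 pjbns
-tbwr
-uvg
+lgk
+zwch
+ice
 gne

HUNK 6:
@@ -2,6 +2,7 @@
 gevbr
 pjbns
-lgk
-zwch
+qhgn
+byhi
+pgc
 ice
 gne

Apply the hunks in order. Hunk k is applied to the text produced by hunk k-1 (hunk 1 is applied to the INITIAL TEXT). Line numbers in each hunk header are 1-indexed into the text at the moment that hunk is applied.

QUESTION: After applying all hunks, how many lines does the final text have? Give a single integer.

Hunk 1: at line 1 remove [qbdo] add [gevbr,pjbns,tbwr] -> 9 lines: zrb gevbr pjbns tbwr ilr sbfoy jqmxj xlzk kzbw
Hunk 2: at line 3 remove [ilr] add [kunkd,uubl] -> 10 lines: zrb gevbr pjbns tbwr kunkd uubl sbfoy jqmxj xlzk kzbw
Hunk 3: at line 3 remove [kunkd,uubl,sbfoy] add [xphsc] -> 8 lines: zrb gevbr pjbns tbwr xphsc jqmxj xlzk kzbw
Hunk 4: at line 4 remove [xphsc,jqmxj,xlzk] add [uvg,gne] -> 7 lines: zrb gevbr pjbns tbwr uvg gne kzbw
Hunk 5: at line 3 remove [tbwr,uvg] add [lgk,zwch,ice] -> 8 lines: zrb gevbr pjbns lgk zwch ice gne kzbw
Hunk 6: at line 2 remove [lgk,zwch] add [qhgn,byhi,pgc] -> 9 lines: zrb gevbr pjbns qhgn byhi pgc ice gne kzbw
Final line count: 9

Answer: 9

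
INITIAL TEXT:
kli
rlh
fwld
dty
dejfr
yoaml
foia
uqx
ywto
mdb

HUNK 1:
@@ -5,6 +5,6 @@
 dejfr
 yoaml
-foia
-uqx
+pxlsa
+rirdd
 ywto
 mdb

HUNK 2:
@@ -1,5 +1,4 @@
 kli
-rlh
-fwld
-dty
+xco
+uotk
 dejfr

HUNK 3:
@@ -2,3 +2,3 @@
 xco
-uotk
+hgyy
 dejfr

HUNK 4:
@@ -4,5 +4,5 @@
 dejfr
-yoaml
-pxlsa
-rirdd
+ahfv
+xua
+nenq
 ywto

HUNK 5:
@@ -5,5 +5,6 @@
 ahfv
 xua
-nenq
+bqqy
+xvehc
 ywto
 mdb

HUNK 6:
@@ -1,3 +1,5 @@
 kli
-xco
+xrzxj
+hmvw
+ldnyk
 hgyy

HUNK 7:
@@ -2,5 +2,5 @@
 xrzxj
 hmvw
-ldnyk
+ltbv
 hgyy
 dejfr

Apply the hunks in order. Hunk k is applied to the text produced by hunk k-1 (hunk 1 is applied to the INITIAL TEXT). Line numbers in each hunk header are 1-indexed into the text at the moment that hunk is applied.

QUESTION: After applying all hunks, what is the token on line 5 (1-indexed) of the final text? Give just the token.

Answer: hgyy

Derivation:
Hunk 1: at line 5 remove [foia,uqx] add [pxlsa,rirdd] -> 10 lines: kli rlh fwld dty dejfr yoaml pxlsa rirdd ywto mdb
Hunk 2: at line 1 remove [rlh,fwld,dty] add [xco,uotk] -> 9 lines: kli xco uotk dejfr yoaml pxlsa rirdd ywto mdb
Hunk 3: at line 2 remove [uotk] add [hgyy] -> 9 lines: kli xco hgyy dejfr yoaml pxlsa rirdd ywto mdb
Hunk 4: at line 4 remove [yoaml,pxlsa,rirdd] add [ahfv,xua,nenq] -> 9 lines: kli xco hgyy dejfr ahfv xua nenq ywto mdb
Hunk 5: at line 5 remove [nenq] add [bqqy,xvehc] -> 10 lines: kli xco hgyy dejfr ahfv xua bqqy xvehc ywto mdb
Hunk 6: at line 1 remove [xco] add [xrzxj,hmvw,ldnyk] -> 12 lines: kli xrzxj hmvw ldnyk hgyy dejfr ahfv xua bqqy xvehc ywto mdb
Hunk 7: at line 2 remove [ldnyk] add [ltbv] -> 12 lines: kli xrzxj hmvw ltbv hgyy dejfr ahfv xua bqqy xvehc ywto mdb
Final line 5: hgyy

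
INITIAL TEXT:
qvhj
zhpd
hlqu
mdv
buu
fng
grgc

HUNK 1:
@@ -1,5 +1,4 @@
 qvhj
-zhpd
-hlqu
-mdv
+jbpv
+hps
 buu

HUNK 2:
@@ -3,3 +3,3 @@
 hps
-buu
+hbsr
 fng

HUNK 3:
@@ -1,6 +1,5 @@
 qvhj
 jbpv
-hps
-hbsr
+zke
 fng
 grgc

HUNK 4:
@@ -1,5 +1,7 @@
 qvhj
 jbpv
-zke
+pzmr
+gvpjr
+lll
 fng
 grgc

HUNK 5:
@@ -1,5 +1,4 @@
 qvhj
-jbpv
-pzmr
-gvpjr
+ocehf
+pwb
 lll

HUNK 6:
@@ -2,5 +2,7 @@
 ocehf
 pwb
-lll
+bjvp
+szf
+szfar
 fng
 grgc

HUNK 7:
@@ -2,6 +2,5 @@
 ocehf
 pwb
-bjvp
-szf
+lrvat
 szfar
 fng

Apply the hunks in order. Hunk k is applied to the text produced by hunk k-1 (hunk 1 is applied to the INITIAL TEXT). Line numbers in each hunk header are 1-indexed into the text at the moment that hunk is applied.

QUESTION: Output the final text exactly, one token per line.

Hunk 1: at line 1 remove [zhpd,hlqu,mdv] add [jbpv,hps] -> 6 lines: qvhj jbpv hps buu fng grgc
Hunk 2: at line 3 remove [buu] add [hbsr] -> 6 lines: qvhj jbpv hps hbsr fng grgc
Hunk 3: at line 1 remove [hps,hbsr] add [zke] -> 5 lines: qvhj jbpv zke fng grgc
Hunk 4: at line 1 remove [zke] add [pzmr,gvpjr,lll] -> 7 lines: qvhj jbpv pzmr gvpjr lll fng grgc
Hunk 5: at line 1 remove [jbpv,pzmr,gvpjr] add [ocehf,pwb] -> 6 lines: qvhj ocehf pwb lll fng grgc
Hunk 6: at line 2 remove [lll] add [bjvp,szf,szfar] -> 8 lines: qvhj ocehf pwb bjvp szf szfar fng grgc
Hunk 7: at line 2 remove [bjvp,szf] add [lrvat] -> 7 lines: qvhj ocehf pwb lrvat szfar fng grgc

Answer: qvhj
ocehf
pwb
lrvat
szfar
fng
grgc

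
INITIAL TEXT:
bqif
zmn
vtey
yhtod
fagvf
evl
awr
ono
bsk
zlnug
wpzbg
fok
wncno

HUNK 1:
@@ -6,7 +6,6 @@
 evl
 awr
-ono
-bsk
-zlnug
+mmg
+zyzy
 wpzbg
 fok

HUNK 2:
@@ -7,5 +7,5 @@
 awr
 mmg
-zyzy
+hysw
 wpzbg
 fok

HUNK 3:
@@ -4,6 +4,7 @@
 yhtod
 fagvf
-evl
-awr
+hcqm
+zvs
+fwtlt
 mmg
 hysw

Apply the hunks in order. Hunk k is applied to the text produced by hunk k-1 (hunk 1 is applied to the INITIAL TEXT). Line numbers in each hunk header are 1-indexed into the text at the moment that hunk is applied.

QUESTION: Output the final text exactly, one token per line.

Answer: bqif
zmn
vtey
yhtod
fagvf
hcqm
zvs
fwtlt
mmg
hysw
wpzbg
fok
wncno

Derivation:
Hunk 1: at line 6 remove [ono,bsk,zlnug] add [mmg,zyzy] -> 12 lines: bqif zmn vtey yhtod fagvf evl awr mmg zyzy wpzbg fok wncno
Hunk 2: at line 7 remove [zyzy] add [hysw] -> 12 lines: bqif zmn vtey yhtod fagvf evl awr mmg hysw wpzbg fok wncno
Hunk 3: at line 4 remove [evl,awr] add [hcqm,zvs,fwtlt] -> 13 lines: bqif zmn vtey yhtod fagvf hcqm zvs fwtlt mmg hysw wpzbg fok wncno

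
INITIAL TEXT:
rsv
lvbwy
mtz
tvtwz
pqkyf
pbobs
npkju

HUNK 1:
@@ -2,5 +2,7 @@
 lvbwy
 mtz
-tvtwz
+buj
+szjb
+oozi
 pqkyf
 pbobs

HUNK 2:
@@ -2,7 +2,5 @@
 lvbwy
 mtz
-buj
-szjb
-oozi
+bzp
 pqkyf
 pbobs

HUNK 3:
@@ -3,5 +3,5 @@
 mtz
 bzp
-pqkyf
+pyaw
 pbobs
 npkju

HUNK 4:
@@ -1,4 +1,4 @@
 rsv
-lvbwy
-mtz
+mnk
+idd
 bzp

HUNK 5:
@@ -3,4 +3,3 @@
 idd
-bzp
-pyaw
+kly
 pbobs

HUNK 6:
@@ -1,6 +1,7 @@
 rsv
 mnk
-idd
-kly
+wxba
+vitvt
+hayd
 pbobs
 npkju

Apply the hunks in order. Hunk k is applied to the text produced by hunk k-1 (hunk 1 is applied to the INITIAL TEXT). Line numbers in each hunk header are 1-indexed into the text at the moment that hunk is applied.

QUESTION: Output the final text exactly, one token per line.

Answer: rsv
mnk
wxba
vitvt
hayd
pbobs
npkju

Derivation:
Hunk 1: at line 2 remove [tvtwz] add [buj,szjb,oozi] -> 9 lines: rsv lvbwy mtz buj szjb oozi pqkyf pbobs npkju
Hunk 2: at line 2 remove [buj,szjb,oozi] add [bzp] -> 7 lines: rsv lvbwy mtz bzp pqkyf pbobs npkju
Hunk 3: at line 3 remove [pqkyf] add [pyaw] -> 7 lines: rsv lvbwy mtz bzp pyaw pbobs npkju
Hunk 4: at line 1 remove [lvbwy,mtz] add [mnk,idd] -> 7 lines: rsv mnk idd bzp pyaw pbobs npkju
Hunk 5: at line 3 remove [bzp,pyaw] add [kly] -> 6 lines: rsv mnk idd kly pbobs npkju
Hunk 6: at line 1 remove [idd,kly] add [wxba,vitvt,hayd] -> 7 lines: rsv mnk wxba vitvt hayd pbobs npkju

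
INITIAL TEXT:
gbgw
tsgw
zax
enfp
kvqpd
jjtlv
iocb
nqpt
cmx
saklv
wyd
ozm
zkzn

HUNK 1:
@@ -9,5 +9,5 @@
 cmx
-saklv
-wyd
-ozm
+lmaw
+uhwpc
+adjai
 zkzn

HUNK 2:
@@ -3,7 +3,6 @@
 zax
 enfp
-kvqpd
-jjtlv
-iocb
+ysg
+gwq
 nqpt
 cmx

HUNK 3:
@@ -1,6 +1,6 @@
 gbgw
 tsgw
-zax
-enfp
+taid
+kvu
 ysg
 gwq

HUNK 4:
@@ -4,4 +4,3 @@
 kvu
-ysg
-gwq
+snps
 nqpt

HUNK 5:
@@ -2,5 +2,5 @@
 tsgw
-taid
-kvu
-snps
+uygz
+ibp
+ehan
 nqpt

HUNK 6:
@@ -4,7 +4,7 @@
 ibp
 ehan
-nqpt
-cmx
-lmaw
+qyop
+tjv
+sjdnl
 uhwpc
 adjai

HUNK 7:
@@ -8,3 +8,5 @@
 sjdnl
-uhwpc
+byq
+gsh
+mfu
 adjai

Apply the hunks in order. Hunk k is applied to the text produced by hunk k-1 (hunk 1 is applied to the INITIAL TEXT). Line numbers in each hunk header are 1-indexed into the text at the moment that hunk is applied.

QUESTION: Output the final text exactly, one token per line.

Answer: gbgw
tsgw
uygz
ibp
ehan
qyop
tjv
sjdnl
byq
gsh
mfu
adjai
zkzn

Derivation:
Hunk 1: at line 9 remove [saklv,wyd,ozm] add [lmaw,uhwpc,adjai] -> 13 lines: gbgw tsgw zax enfp kvqpd jjtlv iocb nqpt cmx lmaw uhwpc adjai zkzn
Hunk 2: at line 3 remove [kvqpd,jjtlv,iocb] add [ysg,gwq] -> 12 lines: gbgw tsgw zax enfp ysg gwq nqpt cmx lmaw uhwpc adjai zkzn
Hunk 3: at line 1 remove [zax,enfp] add [taid,kvu] -> 12 lines: gbgw tsgw taid kvu ysg gwq nqpt cmx lmaw uhwpc adjai zkzn
Hunk 4: at line 4 remove [ysg,gwq] add [snps] -> 11 lines: gbgw tsgw taid kvu snps nqpt cmx lmaw uhwpc adjai zkzn
Hunk 5: at line 2 remove [taid,kvu,snps] add [uygz,ibp,ehan] -> 11 lines: gbgw tsgw uygz ibp ehan nqpt cmx lmaw uhwpc adjai zkzn
Hunk 6: at line 4 remove [nqpt,cmx,lmaw] add [qyop,tjv,sjdnl] -> 11 lines: gbgw tsgw uygz ibp ehan qyop tjv sjdnl uhwpc adjai zkzn
Hunk 7: at line 8 remove [uhwpc] add [byq,gsh,mfu] -> 13 lines: gbgw tsgw uygz ibp ehan qyop tjv sjdnl byq gsh mfu adjai zkzn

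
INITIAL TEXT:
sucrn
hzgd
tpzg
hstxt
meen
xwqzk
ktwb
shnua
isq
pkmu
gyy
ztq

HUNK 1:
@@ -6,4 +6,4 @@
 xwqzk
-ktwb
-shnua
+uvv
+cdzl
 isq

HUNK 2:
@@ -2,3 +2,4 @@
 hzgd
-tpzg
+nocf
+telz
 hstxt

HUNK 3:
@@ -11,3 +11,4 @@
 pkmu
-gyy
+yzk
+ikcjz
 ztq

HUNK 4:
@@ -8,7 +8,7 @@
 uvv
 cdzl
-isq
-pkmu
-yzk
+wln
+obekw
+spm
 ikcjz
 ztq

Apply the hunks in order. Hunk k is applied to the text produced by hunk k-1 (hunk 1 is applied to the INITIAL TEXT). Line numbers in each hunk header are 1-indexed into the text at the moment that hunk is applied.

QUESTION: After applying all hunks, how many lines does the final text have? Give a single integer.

Answer: 14

Derivation:
Hunk 1: at line 6 remove [ktwb,shnua] add [uvv,cdzl] -> 12 lines: sucrn hzgd tpzg hstxt meen xwqzk uvv cdzl isq pkmu gyy ztq
Hunk 2: at line 2 remove [tpzg] add [nocf,telz] -> 13 lines: sucrn hzgd nocf telz hstxt meen xwqzk uvv cdzl isq pkmu gyy ztq
Hunk 3: at line 11 remove [gyy] add [yzk,ikcjz] -> 14 lines: sucrn hzgd nocf telz hstxt meen xwqzk uvv cdzl isq pkmu yzk ikcjz ztq
Hunk 4: at line 8 remove [isq,pkmu,yzk] add [wln,obekw,spm] -> 14 lines: sucrn hzgd nocf telz hstxt meen xwqzk uvv cdzl wln obekw spm ikcjz ztq
Final line count: 14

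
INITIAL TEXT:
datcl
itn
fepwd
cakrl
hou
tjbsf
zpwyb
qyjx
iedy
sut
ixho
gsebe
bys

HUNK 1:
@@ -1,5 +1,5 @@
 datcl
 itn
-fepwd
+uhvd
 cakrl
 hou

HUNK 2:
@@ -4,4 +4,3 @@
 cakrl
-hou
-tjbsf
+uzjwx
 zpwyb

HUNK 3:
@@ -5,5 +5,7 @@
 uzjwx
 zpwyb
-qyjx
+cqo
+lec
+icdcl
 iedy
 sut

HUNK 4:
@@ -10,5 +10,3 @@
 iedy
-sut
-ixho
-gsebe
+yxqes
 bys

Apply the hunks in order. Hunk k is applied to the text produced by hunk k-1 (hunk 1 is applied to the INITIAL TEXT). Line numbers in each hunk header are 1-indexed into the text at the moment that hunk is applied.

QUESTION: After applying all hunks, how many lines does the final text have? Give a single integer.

Answer: 12

Derivation:
Hunk 1: at line 1 remove [fepwd] add [uhvd] -> 13 lines: datcl itn uhvd cakrl hou tjbsf zpwyb qyjx iedy sut ixho gsebe bys
Hunk 2: at line 4 remove [hou,tjbsf] add [uzjwx] -> 12 lines: datcl itn uhvd cakrl uzjwx zpwyb qyjx iedy sut ixho gsebe bys
Hunk 3: at line 5 remove [qyjx] add [cqo,lec,icdcl] -> 14 lines: datcl itn uhvd cakrl uzjwx zpwyb cqo lec icdcl iedy sut ixho gsebe bys
Hunk 4: at line 10 remove [sut,ixho,gsebe] add [yxqes] -> 12 lines: datcl itn uhvd cakrl uzjwx zpwyb cqo lec icdcl iedy yxqes bys
Final line count: 12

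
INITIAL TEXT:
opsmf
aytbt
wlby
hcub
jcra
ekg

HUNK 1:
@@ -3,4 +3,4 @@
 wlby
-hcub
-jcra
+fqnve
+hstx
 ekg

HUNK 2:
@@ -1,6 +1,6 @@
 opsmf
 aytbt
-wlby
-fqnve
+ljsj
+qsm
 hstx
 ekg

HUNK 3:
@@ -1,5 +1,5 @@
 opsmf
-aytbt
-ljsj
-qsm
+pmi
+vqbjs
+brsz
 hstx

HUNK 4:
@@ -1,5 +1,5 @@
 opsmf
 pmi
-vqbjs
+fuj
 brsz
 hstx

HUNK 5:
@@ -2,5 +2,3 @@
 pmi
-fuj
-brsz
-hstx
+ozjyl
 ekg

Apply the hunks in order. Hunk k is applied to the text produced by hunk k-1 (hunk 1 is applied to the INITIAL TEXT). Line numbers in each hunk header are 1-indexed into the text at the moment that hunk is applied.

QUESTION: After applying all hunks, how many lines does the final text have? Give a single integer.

Hunk 1: at line 3 remove [hcub,jcra] add [fqnve,hstx] -> 6 lines: opsmf aytbt wlby fqnve hstx ekg
Hunk 2: at line 1 remove [wlby,fqnve] add [ljsj,qsm] -> 6 lines: opsmf aytbt ljsj qsm hstx ekg
Hunk 3: at line 1 remove [aytbt,ljsj,qsm] add [pmi,vqbjs,brsz] -> 6 lines: opsmf pmi vqbjs brsz hstx ekg
Hunk 4: at line 1 remove [vqbjs] add [fuj] -> 6 lines: opsmf pmi fuj brsz hstx ekg
Hunk 5: at line 2 remove [fuj,brsz,hstx] add [ozjyl] -> 4 lines: opsmf pmi ozjyl ekg
Final line count: 4

Answer: 4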